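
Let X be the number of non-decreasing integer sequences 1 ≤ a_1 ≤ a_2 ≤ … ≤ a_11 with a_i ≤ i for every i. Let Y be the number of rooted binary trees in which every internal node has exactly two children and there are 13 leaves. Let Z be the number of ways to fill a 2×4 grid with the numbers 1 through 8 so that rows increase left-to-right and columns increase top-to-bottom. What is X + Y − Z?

Such sub-staircase sequences of length n are counted by C_n; here n = 11. So X = C_11 = 58786.
Full binary trees with 13 leaves have 13−1 = 12 internal nodes, so there are C_12 of them. So Y = C_12 = 208012.
Standard Young tableaux of shape 2×n are counted by C_n; here n = 4. So Z = C_4 = 14.
X + Y − Z = 58786 + 208012 − 14 = 266784.

266784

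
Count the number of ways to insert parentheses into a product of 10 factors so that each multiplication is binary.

4862

Ways to associate a product of 10 factors correspond to binary trees on 10 leaves, so the count is C_9.
C_9 = C(18,9)/10 = 48620/10 = 4862.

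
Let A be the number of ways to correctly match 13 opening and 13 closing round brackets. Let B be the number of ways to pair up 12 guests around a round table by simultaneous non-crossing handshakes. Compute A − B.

With 13 pairs the number of balanced bracket strings is the Catalan number C_13. So A = C_13 = 742900.
With 12 = 2·6 people, non-crossing handshake pairings are non-crossing perfect matchings on a circle, counted by C_6. So B = C_6 = 132.
A − B = 742900 − 132 = 742768.

742768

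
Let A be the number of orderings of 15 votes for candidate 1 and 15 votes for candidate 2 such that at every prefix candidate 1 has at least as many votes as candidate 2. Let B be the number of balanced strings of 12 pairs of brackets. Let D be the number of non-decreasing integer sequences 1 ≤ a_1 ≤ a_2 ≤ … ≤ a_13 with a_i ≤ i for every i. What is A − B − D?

Ballot sequences with n votes each where one side never trails are Dyck words, counted by C_n; here n = 15. So A = C_15 = 9694845.
A balanced arrangement of 12 bracket pairs is a Dyck word of semilength 12, so the count is C_12. So B = C_12 = 208012.
Such sub-staircase sequences of length n are counted by C_n; here n = 13. So D = C_13 = 742900.
A − B − D = 9694845 − 208012 − 742900 = 8743933.

8743933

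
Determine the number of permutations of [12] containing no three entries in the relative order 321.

Permutations of [n] avoiding any single length-3 pattern are counted by C_n; here n = 12.
C_12 = 208012.

208012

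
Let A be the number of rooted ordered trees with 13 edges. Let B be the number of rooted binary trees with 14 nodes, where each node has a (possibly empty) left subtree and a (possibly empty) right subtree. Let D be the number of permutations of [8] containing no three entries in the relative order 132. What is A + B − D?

3415910

Rooted ordered trees with n edges are counted by C_n; here n = 13. So A = C_13 = 742900.
There are C_n binary search tree shapes on n keys; with n = 14 that is C_14. So B = C_14 = 2674440.
Permutations of [n] avoiding any single length-3 pattern are counted by C_n; here n = 8. So D = C_8 = 1430.
A + B − D = 742900 + 2674440 − 1430 = 3415910.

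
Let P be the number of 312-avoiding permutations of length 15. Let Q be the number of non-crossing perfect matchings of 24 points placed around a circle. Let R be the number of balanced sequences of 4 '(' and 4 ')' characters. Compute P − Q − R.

9486819

For any fixed pattern of length 3, the pattern-avoiding permutations of [15] number C_15. So P = C_15 = 9694845.
Non-crossing perfect matchings of 2n points on a circle are counted by C_n; with 24 points, n = 12. So Q = C_12 = 208012.
Balanced strings of n pairs of brackets are counted by C_n; here n = 4. So R = C_4 = 14.
P − Q − R = 9694845 − 208012 − 14 = 9486819.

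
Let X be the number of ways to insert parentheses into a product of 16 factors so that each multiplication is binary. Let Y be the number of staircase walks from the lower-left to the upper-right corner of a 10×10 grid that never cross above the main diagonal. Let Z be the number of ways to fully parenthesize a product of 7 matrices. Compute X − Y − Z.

9677917

Parenthesizations of m factors correspond to full binary trees with m leaves, counted by C_{m−1}; m = 16 gives C_15. So X = C_15 = 9694845.
Sub-diagonal monotone paths from (0,0) to (10,10) biject with Dyck paths of semilength 10, giving C_10. So Y = C_10 = 16796.
Parenthesizations of m factors correspond to full binary trees with m leaves, counted by C_{m−1}; m = 7 gives C_6. So Z = C_6 = 132.
X − Y − Z = 9694845 − 16796 − 132 = 9677917.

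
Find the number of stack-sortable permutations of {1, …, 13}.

742900

By Knuth's characterisation, the stack-sortable permutations of length 13 are the 231-avoiders, numbering C_13.
C_13 = C_12 · 2(2·12+1)/(12+2) = 208012 · 50/14 = 742900.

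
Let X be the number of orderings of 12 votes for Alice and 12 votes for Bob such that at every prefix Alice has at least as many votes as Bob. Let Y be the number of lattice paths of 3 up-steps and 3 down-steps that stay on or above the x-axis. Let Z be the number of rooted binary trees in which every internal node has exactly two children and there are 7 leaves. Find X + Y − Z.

Reading a vote for the leader as '(' and for the other as ')' turns such a sequence into a balanced string of 12 pairs, so the count is C_12. So X = C_12 = 208012.
A Dyck path with 3 up-steps and 3 down-steps has semilength 3, so there are C_3 of them. So Y = C_3 = 5.
A full binary tree with L leaves has L−1 internal nodes and is counted by C_{L−1}; L = 7 gives C_6. So Z = C_6 = 132.
X + Y − Z = 208012 + 5 − 132 = 207885.

207885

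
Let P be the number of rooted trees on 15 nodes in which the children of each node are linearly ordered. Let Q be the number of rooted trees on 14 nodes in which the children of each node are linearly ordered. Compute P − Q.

Rooted ordered (plane) trees on m nodes have m−1 edges and are counted by C_{m−1}; m = 15 gives C_14. So P = C_14 = 2674440.
A rooted plane tree on 14 nodes has 13 edges, and such trees are counted by C_13. So Q = C_13 = 742900.
P − Q = 2674440 − 742900 = 1931540.

1931540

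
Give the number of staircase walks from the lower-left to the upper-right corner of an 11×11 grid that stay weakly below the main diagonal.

58786

Monotone paths in an n×n grid that stay weakly below the diagonal are counted by C_n; here n = 11.
C_11 = C_10 · 2(2·10+1)/(10+2) = 16796 · 42/12 = 58786.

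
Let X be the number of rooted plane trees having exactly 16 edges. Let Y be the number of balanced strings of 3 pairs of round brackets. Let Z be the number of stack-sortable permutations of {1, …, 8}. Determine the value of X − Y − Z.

35356235

Rooted ordered trees with n edges are counted by C_n; here n = 16. So X = C_16 = 35357670.
With 3 pairs the number of balanced bracket strings is the Catalan number C_3. So Y = C_3 = 5.
Stack-sortable permutations are exactly the 231-avoiding ones, counted by C_n; here n = 8. So Z = C_8 = 1430.
X − Y − Z = 35357670 − 5 − 1430 = 35356235.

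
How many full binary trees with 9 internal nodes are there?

4862

The number of full binary trees on 9 internal nodes is the Catalan number C_9.
C_9 = C(18,9)/10 = 48620/10 = 4862.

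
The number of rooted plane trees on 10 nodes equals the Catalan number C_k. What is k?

9

Rooted ordered (plane) trees on m nodes have m−1 edges and are counted by C_{m−1}; m = 10 gives C_9.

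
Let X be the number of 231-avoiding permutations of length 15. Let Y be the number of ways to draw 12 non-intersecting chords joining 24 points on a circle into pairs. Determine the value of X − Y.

Permutations of [n] avoiding any single length-3 pattern are counted by C_n; here n = 15. So X = C_15 = 9694845.
Non-crossing perfect matchings of 2n points on a circle are counted by C_n; with 24 points, n = 12. So Y = C_12 = 208012.
X − Y = 9694845 − 208012 = 9486833.

9486833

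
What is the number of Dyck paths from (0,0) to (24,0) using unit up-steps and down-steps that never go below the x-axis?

Paths of 12 up- and 12 down-steps that never dip below the axis are Dyck paths; their count is C_12.
C_12 = 208012.

208012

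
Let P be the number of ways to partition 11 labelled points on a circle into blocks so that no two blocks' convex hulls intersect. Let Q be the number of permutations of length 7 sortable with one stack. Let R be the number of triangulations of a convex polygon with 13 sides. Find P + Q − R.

Non-crossing partitions of an n-element set are counted by C_n; here n = 11. So P = C_11 = 58786.
Stack-sortable permutations are exactly the 231-avoiding ones, counted by C_n; here n = 7. So Q = C_7 = 429.
The number of triangulations of a 13-gon is the Catalan number C_11 (index = sides − 2). So R = C_11 = 58786.
P + Q − R = 58786 + 429 − 58786 = 429.

429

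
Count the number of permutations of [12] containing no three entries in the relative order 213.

208012

Permutations of [n] avoiding any single length-3 pattern are counted by C_n; here n = 12.
C_12 = C(24,12)/13 = 2704156/13 = 208012.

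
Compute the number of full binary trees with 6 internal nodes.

132

Full binary trees with n internal nodes are counted by C_n; here n = 6.
C_6 = C(12,6)/7 = 924/7 = 132.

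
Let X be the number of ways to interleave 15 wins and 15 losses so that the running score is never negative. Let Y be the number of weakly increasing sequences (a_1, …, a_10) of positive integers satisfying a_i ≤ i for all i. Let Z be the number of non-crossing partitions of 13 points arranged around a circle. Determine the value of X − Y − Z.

8935149

Reading a vote for the leader as '(' and for the other as ')' turns such a sequence into a balanced string of 15 pairs, so the count is C_15. So X = C_15 = 9694845.
Weakly increasing sequences with a_i ≤ i biject with Dyck paths of semilength 10, so there are C_10. So Y = C_10 = 16796.
The non-crossing partitions of [13] form a lattice of size C_13. So Z = C_13 = 742900.
X − Y − Z = 9694845 − 16796 − 742900 = 8935149.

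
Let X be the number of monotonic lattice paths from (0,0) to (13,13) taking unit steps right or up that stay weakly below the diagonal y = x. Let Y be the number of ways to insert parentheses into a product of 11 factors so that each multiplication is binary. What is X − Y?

Monotone paths in an n×n grid that stay weakly below the diagonal are counted by C_n; here n = 13. So X = C_13 = 742900.
Bracketing 11 factors into binary products is counted by C_{11−1} = C_10. So Y = C_10 = 16796.
X − Y = 742900 − 16796 = 726104.

726104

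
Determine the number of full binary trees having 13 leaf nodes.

208012

Full binary trees with 13 leaves have 13−1 = 12 internal nodes, so there are C_12 of them.
C_12 = 208012.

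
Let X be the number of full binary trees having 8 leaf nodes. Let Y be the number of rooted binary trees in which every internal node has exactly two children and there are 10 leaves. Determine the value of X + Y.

5291

A full binary tree with L leaves has L−1 internal nodes and is counted by C_{L−1}; L = 8 gives C_7. So X = C_7 = 429.
A full binary tree with L leaves has L−1 internal nodes and is counted by C_{L−1}; L = 10 gives C_9. So Y = C_9 = 4862.
X + Y = 429 + 4862 = 5291.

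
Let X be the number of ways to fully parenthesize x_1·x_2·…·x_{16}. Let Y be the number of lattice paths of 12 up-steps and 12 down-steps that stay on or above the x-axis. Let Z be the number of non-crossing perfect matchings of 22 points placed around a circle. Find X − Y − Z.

Ways to associate a product of 16 factors correspond to binary trees on 16 leaves, so the count is C_15. So X = C_15 = 9694845.
A Dyck path with 12 up-steps and 12 down-steps has semilength 12, so there are C_12 of them. So Y = C_12 = 208012.
Non-crossing perfect matchings of 2n points on a circle are counted by C_n; with 22 points, n = 11. So Z = C_11 = 58786.
X − Y − Z = 9694845 − 208012 − 58786 = 9428047.

9428047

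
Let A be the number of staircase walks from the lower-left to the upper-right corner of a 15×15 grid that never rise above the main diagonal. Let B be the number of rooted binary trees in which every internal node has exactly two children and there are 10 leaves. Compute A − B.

9689983

Monotone paths in an n×n grid that stay weakly below the diagonal are counted by C_n; here n = 15. So A = C_15 = 9694845.
A full binary tree with L leaves has L−1 internal nodes and is counted by C_{L−1}; L = 10 gives C_9. So B = C_9 = 4862.
A − B = 9694845 − 4862 = 9689983.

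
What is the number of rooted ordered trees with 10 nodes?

4862

A rooted plane tree on 10 nodes has 9 edges, and such trees are counted by C_9.
C_9 = C_8 · 2(2·8+1)/(8+2) = 1430 · 34/10 = 4862.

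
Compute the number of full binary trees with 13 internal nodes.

742900

Full binary trees with n internal nodes are counted by C_n; here n = 13.
C_13 = 742900.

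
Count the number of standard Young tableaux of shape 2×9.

Standard Young tableaux of shape 2×n are counted by C_n; here n = 9.
C_9 = C_8 · 2(2·8+1)/(8+2) = 1430 · 34/10 = 4862.

4862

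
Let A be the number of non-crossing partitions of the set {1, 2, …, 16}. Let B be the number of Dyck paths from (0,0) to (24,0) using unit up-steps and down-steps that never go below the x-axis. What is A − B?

35149658

The non-crossing partitions of [16] form a lattice of size C_16. So A = C_16 = 35357670.
Paths of 12 up- and 12 down-steps that never dip below the axis are Dyck paths; their count is C_12. So B = C_12 = 208012.
A − B = 35357670 − 208012 = 35149658.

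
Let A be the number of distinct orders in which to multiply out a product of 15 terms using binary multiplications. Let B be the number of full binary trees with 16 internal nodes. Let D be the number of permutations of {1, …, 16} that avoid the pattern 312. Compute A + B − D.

Parenthesizations of m factors correspond to full binary trees with m leaves, counted by C_{m−1}; m = 15 gives C_14. So A = C_14 = 2674440.
The number of full binary trees on 16 internal nodes is the Catalan number C_16. So B = C_16 = 35357670.
Permutations of [n] avoiding any single length-3 pattern are counted by C_n; here n = 16. So D = C_16 = 35357670.
A + B − D = 2674440 + 35357670 − 35357670 = 2674440.

2674440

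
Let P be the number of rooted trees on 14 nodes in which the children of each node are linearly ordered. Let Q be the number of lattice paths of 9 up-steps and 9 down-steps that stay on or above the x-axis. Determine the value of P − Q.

738038

A rooted plane tree on 14 nodes has 13 edges, and such trees are counted by C_13. So P = C_13 = 742900.
A Dyck path with 9 up-steps and 9 down-steps has semilength 9, so there are C_9 of them. So Q = C_9 = 4862.
P − Q = 742900 − 4862 = 738038.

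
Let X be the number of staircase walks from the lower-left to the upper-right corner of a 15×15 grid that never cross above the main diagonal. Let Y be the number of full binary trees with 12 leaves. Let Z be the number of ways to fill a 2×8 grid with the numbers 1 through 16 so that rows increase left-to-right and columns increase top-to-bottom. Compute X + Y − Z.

Sub-diagonal monotone paths from (0,0) to (15,15) biject with Dyck paths of semilength 15, giving C_15. So X = C_15 = 9694845.
A full binary tree with L leaves has L−1 internal nodes and is counted by C_{L−1}; L = 12 gives C_11. So Y = C_11 = 58786.
Standard Young tableaux of shape 2×n are counted by C_n; here n = 8. So Z = C_8 = 1430.
X + Y − Z = 9694845 + 58786 − 1430 = 9752201.

9752201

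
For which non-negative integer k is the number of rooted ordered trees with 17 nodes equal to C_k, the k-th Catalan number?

16

Rooted ordered (plane) trees on m nodes have m−1 edges and are counted by C_{m−1}; m = 17 gives C_16.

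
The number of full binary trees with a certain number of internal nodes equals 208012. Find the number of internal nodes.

Full binary trees with n internal nodes are counted by C_n. Since C_12 = 208012, the index is 12.

12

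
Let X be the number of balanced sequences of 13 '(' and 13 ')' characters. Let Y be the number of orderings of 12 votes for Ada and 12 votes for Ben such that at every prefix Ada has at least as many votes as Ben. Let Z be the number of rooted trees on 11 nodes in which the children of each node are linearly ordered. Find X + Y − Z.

A balanced arrangement of 13 bracket pairs is a Dyck word of semilength 13, so the count is C_13. So X = C_13 = 742900.
Reading a vote for the leader as '(' and for the other as ')' turns such a sequence into a balanced string of 12 pairs, so the count is C_12. So Y = C_12 = 208012.
Rooted ordered (plane) trees on m nodes have m−1 edges and are counted by C_{m−1}; m = 11 gives C_10. So Z = C_10 = 16796.
X + Y − Z = 742900 + 208012 − 16796 = 934116.

934116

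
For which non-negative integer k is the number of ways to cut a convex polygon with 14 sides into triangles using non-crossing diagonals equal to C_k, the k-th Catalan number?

The number of triangulations of a 14-gon is the Catalan number C_12 (index = sides − 2).

12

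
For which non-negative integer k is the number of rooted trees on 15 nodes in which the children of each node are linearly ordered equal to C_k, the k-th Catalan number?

A rooted plane tree on 15 nodes has 14 edges, and such trees are counted by C_14.

14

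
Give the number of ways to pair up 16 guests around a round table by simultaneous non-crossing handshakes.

1430

Non-crossing handshake pairings of 2n people are counted by C_n; 16 people gives n = 8.
C_8 = 1430.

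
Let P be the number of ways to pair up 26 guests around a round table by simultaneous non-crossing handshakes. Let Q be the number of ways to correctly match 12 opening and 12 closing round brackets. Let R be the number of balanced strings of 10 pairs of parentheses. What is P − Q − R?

518092

With 26 = 2·13 people, non-crossing handshake pairings are non-crossing perfect matchings on a circle, counted by C_13. So P = C_13 = 742900.
A balanced arrangement of 12 bracket pairs is a Dyck word of semilength 12, so the count is C_12. So Q = C_12 = 208012.
A balanced arrangement of 10 bracket pairs is a Dyck word of semilength 10, so the count is C_10. So R = C_10 = 16796.
P − Q − R = 742900 − 208012 − 16796 = 518092.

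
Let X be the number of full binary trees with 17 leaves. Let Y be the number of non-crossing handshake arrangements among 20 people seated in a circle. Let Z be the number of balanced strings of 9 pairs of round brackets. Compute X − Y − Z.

Full binary trees with 17 leaves have 17−1 = 16 internal nodes, so there are C_16 of them. So X = C_16 = 35357670.
Non-crossing handshake pairings of 2n people are counted by C_n; 20 people gives n = 10. So Y = C_10 = 16796.
Balanced strings of n pairs of brackets are counted by C_n; here n = 9. So Z = C_9 = 4862.
X − Y − Z = 35357670 − 16796 − 4862 = 35336012.

35336012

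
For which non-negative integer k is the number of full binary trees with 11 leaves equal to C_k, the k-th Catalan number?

10

A full binary tree with L leaves has L−1 internal nodes and is counted by C_{L−1}; L = 11 gives C_10.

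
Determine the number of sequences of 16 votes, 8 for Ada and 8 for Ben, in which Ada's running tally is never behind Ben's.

Reading a vote for the leader as '(' and for the other as ')' turns such a sequence into a balanced string of 8 pairs, so the count is C_8.
C_8 = 1430.

1430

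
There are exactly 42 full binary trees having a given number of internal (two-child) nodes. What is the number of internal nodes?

5

Full binary trees with n internal nodes are counted by C_n. The Catalan number equal to 42 is C_5.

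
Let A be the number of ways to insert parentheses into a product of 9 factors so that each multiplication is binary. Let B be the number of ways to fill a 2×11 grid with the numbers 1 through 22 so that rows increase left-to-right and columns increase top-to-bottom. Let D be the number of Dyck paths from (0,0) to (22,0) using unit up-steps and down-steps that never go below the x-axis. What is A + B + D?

119002

Parenthesizations of m factors correspond to full binary trees with m leaves, counted by C_{m−1}; m = 9 gives C_8. So A = C_8 = 1430.
Standard Young tableaux of shape 2×n are counted by C_n; here n = 11. So B = C_11 = 58786.
Dyck paths of semilength n (length 2n) are counted by C_n; here n = 11. So D = C_11 = 58786.
A + B + D = 1430 + 58786 + 58786 = 119002.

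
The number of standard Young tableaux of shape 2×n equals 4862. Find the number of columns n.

Standard Young tableaux of shape 2×n are counted by C_n; 4862 = C_9.

9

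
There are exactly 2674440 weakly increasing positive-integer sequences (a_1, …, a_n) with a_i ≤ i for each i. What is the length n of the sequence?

Such sub-staircase sequences of length n are counted by C_n; 2674440 = C_14.

14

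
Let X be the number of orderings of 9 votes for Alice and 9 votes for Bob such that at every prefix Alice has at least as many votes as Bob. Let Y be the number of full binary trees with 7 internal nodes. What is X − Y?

Ballot sequences with n votes each where one side never trails are Dyck words, counted by C_n; here n = 9. So X = C_9 = 4862.
Full binary trees with n internal nodes are counted by C_n; here n = 7. So Y = C_7 = 429.
X − Y = 4862 − 429 = 4433.

4433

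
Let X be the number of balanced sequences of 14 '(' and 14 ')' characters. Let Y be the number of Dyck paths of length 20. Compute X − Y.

A balanced arrangement of 14 bracket pairs is a Dyck word of semilength 14, so the count is C_14. So X = C_14 = 2674440.
A Dyck path with 10 up-steps and 10 down-steps has semilength 10, so there are C_10 of them. So Y = C_10 = 16796.
X − Y = 2674440 − 16796 = 2657644.

2657644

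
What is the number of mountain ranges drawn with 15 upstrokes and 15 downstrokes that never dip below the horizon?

Dyck paths of semilength n (length 2n) are counted by C_n; here n = 15.
C_15 = C(30,15)/16 = 155117520/16 = 9694845.

9694845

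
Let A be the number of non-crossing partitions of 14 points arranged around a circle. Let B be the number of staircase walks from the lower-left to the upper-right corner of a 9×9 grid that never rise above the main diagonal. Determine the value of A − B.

2669578

Non-crossing partitions of an n-element set are counted by C_n; here n = 14. So A = C_14 = 2674440.
Sub-diagonal monotone paths from (0,0) to (9,9) biject with Dyck paths of semilength 9, giving C_9. So B = C_9 = 4862.
A − B = 2674440 − 4862 = 2669578.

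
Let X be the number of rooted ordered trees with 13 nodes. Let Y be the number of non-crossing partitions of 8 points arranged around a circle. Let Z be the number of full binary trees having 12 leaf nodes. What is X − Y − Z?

Rooted ordered (plane) trees on m nodes have m−1 edges and are counted by C_{m−1}; m = 13 gives C_12. So X = C_12 = 208012.
Non-crossing partitions of an n-element set are counted by C_n; here n = 8. So Y = C_8 = 1430.
Full binary trees with 12 leaves have 12−1 = 11 internal nodes, so there are C_11 of them. So Z = C_11 = 58786.
X − Y − Z = 208012 − 1430 − 58786 = 147796.

147796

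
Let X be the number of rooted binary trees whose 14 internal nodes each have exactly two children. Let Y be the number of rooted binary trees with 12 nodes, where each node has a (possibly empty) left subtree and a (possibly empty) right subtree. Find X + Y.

2882452

Full binary trees with n internal nodes are counted by C_n; here n = 14. So X = C_14 = 2674440.
Binary trees (left/right distinguished) on n nodes are counted by C_n; here n = 12. So Y = C_12 = 208012.
X + Y = 2674440 + 208012 = 2882452.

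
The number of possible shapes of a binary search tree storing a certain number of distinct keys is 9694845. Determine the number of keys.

15

Binary search tree shapes on n keys are counted by C_n, and C_15 = 9694845.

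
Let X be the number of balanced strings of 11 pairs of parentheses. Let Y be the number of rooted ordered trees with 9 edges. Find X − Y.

53924

Balanced strings of n pairs of brackets are counted by C_n; here n = 11. So X = C_11 = 58786.
A rooted plane tree with 9 edges has 10 nodes, and the count is C_9. So Y = C_9 = 4862.
X − Y = 58786 − 4862 = 53924.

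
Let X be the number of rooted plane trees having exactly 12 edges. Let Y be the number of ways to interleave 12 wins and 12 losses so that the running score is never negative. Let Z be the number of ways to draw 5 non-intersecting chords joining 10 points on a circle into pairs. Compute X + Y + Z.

416066

A rooted plane tree with 12 edges has 13 nodes, and the count is C_12. So X = C_12 = 208012.
Reading a vote for the leader as '(' and for the other as ')' turns such a sequence into a balanced string of 12 pairs, so the count is C_12. So Y = C_12 = 208012.
Pairing 10 circle points by 5 non-crossing chords gives C_5 matchings. So Z = C_5 = 42.
X + Y + Z = 208012 + 208012 + 42 = 416066.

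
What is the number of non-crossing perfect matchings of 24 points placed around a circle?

Pairing 24 circle points by 12 non-crossing chords gives C_12 matchings.
C_12 = C_11 · 2(2·11+1)/(11+2) = 58786 · 46/13 = 208012.

208012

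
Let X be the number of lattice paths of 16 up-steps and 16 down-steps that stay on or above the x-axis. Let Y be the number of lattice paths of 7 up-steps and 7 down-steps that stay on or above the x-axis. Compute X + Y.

35358099

A Dyck path with 16 up-steps and 16 down-steps has semilength 16, so there are C_16 of them. So X = C_16 = 35357670.
Paths of 7 up- and 7 down-steps that never dip below the axis are Dyck paths; their count is C_7. So Y = C_7 = 429.
X + Y = 35357670 + 429 = 35358099.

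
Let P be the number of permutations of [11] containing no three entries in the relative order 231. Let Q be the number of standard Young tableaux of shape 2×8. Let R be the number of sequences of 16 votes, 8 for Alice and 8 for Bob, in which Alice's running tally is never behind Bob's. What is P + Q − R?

58786

Permutations of [n] avoiding any single length-3 pattern are counted by C_n; here n = 11. So P = C_11 = 58786.
By the hook-length formula (or a Dyck-path bijection), SYT of shape 2×8 number C_8. So Q = C_8 = 1430.
Reading a vote for the leader as '(' and for the other as ')' turns such a sequence into a balanced string of 8 pairs, so the count is C_8. So R = C_8 = 1430.
P + Q − R = 58786 + 1430 − 1430 = 58786.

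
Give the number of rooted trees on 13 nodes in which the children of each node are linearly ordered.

208012

A rooted plane tree on 13 nodes has 12 edges, and such trees are counted by C_12.
C_12 = 208012.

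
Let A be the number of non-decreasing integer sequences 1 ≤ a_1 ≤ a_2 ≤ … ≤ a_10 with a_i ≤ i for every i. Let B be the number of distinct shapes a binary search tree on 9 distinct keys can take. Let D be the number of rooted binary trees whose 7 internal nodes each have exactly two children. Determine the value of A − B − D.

11505

Weakly increasing sequences with a_i ≤ i biject with Dyck paths of semilength 10, so there are C_10. So A = C_10 = 16796.
There are C_n binary search tree shapes on n keys; with n = 9 that is C_9. So B = C_9 = 4862.
The number of full binary trees on 7 internal nodes is the Catalan number C_7. So D = C_7 = 429.
A − B − D = 16796 − 4862 − 429 = 11505.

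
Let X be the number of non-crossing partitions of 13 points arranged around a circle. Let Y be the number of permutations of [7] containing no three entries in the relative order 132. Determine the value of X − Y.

742471

Non-crossing partitions of an n-element set are counted by C_n; here n = 13. So X = C_13 = 742900.
For any fixed pattern of length 3, the pattern-avoiding permutations of [7] number C_7. So Y = C_7 = 429.
X − Y = 742900 − 429 = 742471.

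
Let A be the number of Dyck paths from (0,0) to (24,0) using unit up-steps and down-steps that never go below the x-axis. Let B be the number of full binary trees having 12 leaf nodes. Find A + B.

Paths of 12 up- and 12 down-steps that never dip below the axis are Dyck paths; their count is C_12. So A = C_12 = 208012.
A full binary tree with L leaves has L−1 internal nodes and is counted by C_{L−1}; L = 12 gives C_11. So B = C_11 = 58786.
A + B = 208012 + 58786 = 266798.

266798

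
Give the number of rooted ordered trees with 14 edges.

A rooted plane tree with 14 edges has 15 nodes, and the count is C_14.
C_14 = C(28,14)/15 = 40116600/15 = 2674440.

2674440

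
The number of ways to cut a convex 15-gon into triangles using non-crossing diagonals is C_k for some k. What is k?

Triangulations of a convex m-gon are counted by C_{m−2}; with m = 15 this is C_13.

13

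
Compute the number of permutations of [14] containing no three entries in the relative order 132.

2674440

For any fixed pattern of length 3, the pattern-avoiding permutations of [14] number C_14.
C_14 = 2674440.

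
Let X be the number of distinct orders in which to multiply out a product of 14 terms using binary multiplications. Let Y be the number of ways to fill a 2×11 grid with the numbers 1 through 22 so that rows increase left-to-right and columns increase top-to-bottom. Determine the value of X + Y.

Bracketing 14 factors into binary products is counted by C_{14−1} = C_13. So X = C_13 = 742900.
Standard Young tableaux of shape 2×n are counted by C_n; here n = 11. So Y = C_11 = 58786.
X + Y = 742900 + 58786 = 801686.

801686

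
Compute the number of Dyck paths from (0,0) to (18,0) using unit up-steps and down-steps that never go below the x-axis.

Dyck paths of semilength n (length 2n) are counted by C_n; here n = 9.
C_9 = C(18,9)/10 = 48620/10 = 4862.

4862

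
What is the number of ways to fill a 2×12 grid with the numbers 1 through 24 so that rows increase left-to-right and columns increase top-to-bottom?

Standard Young tableaux of shape 2×n are counted by C_n; here n = 12.
C_12 = 208012.

208012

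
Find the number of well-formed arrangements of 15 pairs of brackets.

With 15 pairs the number of balanced bracket strings is the Catalan number C_15.
C_15 = C(30,15)/16 = 155117520/16 = 9694845.

9694845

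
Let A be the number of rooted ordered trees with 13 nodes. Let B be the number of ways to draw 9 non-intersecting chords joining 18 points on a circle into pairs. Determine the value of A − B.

203150

Rooted ordered (plane) trees on m nodes have m−1 edges and are counted by C_{m−1}; m = 13 gives C_12. So A = C_12 = 208012.
Pairing 18 circle points by 9 non-crossing chords gives C_9 matchings. So B = C_9 = 4862.
A − B = 208012 − 4862 = 203150.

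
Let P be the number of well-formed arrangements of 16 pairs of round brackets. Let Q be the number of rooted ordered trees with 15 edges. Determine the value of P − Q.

A balanced arrangement of 16 bracket pairs is a Dyck word of semilength 16, so the count is C_16. So P = C_16 = 35357670.
Rooted ordered trees with n edges are counted by C_n; here n = 15. So Q = C_15 = 9694845.
P − Q = 35357670 − 9694845 = 25662825.

25662825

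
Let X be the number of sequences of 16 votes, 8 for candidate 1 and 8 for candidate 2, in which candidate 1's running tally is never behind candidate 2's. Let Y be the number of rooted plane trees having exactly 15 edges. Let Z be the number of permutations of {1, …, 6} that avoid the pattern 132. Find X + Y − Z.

Ballot sequences with n votes each where one side never trails are Dyck words, counted by C_n; here n = 8. So X = C_8 = 1430.
A rooted plane tree with 15 edges has 16 nodes, and the count is C_15. So Y = C_15 = 9694845.
Permutations of [n] avoiding any single length-3 pattern are counted by C_n; here n = 6. So Z = C_6 = 132.
X + Y − Z = 1430 + 9694845 − 132 = 9696143.

9696143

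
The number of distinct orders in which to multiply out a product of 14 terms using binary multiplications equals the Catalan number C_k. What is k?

13

Bracketing 14 factors into binary products is counted by C_{14−1} = C_13.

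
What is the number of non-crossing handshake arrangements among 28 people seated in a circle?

2674440

With 28 = 2·14 people, non-crossing handshake pairings are non-crossing perfect matchings on a circle, counted by C_14.
C_14 = C(28,14)/15 = 40116600/15 = 2674440.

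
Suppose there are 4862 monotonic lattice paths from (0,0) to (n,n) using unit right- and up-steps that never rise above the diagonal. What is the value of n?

9

Such diagonal-avoiding paths in an n×n grid are counted by C_n, and C_9 = 4862.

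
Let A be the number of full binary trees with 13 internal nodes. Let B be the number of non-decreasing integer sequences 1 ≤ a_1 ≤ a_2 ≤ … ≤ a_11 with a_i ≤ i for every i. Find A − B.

The number of full binary trees on 13 internal nodes is the Catalan number C_13. So A = C_13 = 742900.
Weakly increasing sequences with a_i ≤ i biject with Dyck paths of semilength 11, so there are C_11. So B = C_11 = 58786.
A − B = 742900 − 58786 = 684114.

684114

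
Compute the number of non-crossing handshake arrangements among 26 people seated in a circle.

Non-crossing handshake pairings of 2n people are counted by C_n; 26 people gives n = 13.
C_13 = 742900.

742900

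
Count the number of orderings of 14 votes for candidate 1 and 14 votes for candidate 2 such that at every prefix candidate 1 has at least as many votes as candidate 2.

2674440

Ballot sequences with n votes each where one side never trails are Dyck words, counted by C_n; here n = 14.
C_14 = C(28,14)/15 = 40116600/15 = 2674440.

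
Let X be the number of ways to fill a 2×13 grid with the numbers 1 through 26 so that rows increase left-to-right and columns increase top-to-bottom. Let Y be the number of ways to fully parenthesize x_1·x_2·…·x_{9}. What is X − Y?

Standard Young tableaux of shape 2×n are counted by C_n; here n = 13. So X = C_13 = 742900.
Bracketing 9 factors into binary products is counted by C_{9−1} = C_8. So Y = C_8 = 1430.
X − Y = 742900 − 1430 = 741470.

741470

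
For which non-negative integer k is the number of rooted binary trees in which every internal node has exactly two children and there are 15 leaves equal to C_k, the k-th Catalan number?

14

Full binary trees with 15 leaves have 15−1 = 14 internal nodes, so there are C_14 of them.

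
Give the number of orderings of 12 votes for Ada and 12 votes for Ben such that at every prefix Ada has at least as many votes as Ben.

208012

Ballot sequences with n votes each where one side never trails are Dyck words, counted by C_n; here n = 12.
C_12 = C(24,12)/13 = 2704156/13 = 208012.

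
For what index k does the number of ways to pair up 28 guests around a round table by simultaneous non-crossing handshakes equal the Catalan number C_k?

14

Non-crossing handshake pairings of 2n people are counted by C_n; 28 people gives n = 14.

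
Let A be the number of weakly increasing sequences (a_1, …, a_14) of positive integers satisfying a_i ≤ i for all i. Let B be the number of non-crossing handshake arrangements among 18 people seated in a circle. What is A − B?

2669578

Such sub-staircase sequences of length n are counted by C_n; here n = 14. So A = C_14 = 2674440.
With 18 = 2·9 people, non-crossing handshake pairings are non-crossing perfect matchings on a circle, counted by C_9. So B = C_9 = 4862.
A − B = 2674440 − 4862 = 2669578.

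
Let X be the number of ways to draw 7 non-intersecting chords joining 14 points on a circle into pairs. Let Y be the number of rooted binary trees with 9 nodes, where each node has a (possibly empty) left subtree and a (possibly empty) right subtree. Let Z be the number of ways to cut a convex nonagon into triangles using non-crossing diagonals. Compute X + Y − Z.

4862

Pairing 14 circle points by 7 non-crossing chords gives C_7 matchings. So X = C_7 = 429.
There are C_n binary search tree shapes on n keys; with n = 9 that is C_9. So Y = C_9 = 4862.
The number of triangulations of a 9-gon is the Catalan number C_7 (index = sides − 2). So Z = C_7 = 429.
X + Y − Z = 429 + 4862 − 429 = 4862.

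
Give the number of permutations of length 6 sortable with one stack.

132

By Knuth's characterisation, the stack-sortable permutations of length 6 are the 231-avoiders, numbering C_6.
C_6 = C_5 · 2(2·5+1)/(5+2) = 42 · 22/7 = 132.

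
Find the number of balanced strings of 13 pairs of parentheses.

742900

With 13 pairs the number of balanced bracket strings is the Catalan number C_13.
C_13 = 742900.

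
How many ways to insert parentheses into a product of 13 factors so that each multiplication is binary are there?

Parenthesizations of m factors correspond to full binary trees with m leaves, counted by C_{m−1}; m = 13 gives C_12.
C_12 = C(24,12)/13 = 2704156/13 = 208012.

208012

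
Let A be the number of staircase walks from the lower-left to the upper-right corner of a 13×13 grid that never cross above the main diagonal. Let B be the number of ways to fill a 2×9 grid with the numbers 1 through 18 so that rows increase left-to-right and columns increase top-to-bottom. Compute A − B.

Sub-diagonal monotone paths from (0,0) to (13,13) biject with Dyck paths of semilength 13, giving C_13. So A = C_13 = 742900.
By the hook-length formula (or a Dyck-path bijection), SYT of shape 2×9 number C_9. So B = C_9 = 4862.
A − B = 742900 − 4862 = 738038.

738038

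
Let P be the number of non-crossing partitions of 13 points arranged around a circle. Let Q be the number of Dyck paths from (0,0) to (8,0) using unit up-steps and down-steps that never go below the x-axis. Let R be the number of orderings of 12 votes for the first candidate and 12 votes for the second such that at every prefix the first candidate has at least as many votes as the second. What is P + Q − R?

The non-crossing partitions of [13] form a lattice of size C_13. So P = C_13 = 742900.
Paths of 4 up- and 4 down-steps that never dip below the axis are Dyck paths; their count is C_4. So Q = C_4 = 14.
Ballot sequences with n votes each where one side never trails are Dyck words, counted by C_n; here n = 12. So R = C_12 = 208012.
P + Q − R = 742900 + 14 − 208012 = 534902.

534902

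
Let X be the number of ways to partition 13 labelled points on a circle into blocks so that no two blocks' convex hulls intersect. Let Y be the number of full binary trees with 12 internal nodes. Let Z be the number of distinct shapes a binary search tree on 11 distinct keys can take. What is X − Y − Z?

The non-crossing partitions of [13] form a lattice of size C_13. So X = C_13 = 742900.
The number of full binary trees on 12 internal nodes is the Catalan number C_12. So Y = C_12 = 208012.
Rooted binary trees with 11 nodes (each child slot possibly empty) number C_11. So Z = C_11 = 58786.
X − Y − Z = 742900 − 208012 − 58786 = 476102.

476102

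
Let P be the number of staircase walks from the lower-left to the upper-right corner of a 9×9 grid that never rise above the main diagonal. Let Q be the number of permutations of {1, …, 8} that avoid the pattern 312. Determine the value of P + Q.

Sub-diagonal monotone paths from (0,0) to (9,9) biject with Dyck paths of semilength 9, giving C_9. So P = C_9 = 4862.
For any fixed pattern of length 3, the pattern-avoiding permutations of [8] number C_8. So Q = C_8 = 1430.
P + Q = 4862 + 1430 = 6292.

6292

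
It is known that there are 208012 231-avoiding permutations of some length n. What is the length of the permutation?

Permutations of [n] avoiding a fixed length-3 pattern are counted by C_n. The Catalan number equal to 208012 is C_12.

12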